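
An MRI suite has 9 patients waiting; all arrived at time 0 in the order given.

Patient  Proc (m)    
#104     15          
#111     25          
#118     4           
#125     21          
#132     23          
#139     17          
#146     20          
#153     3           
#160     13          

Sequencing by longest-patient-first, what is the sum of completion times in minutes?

871

LPT (decreasing processing time): #111 #132 #125 #146 #139 #104 #160 #118 #153.
#111: 0→25
#132: 25→48
#125: 48→69
#146: 69→89
#139: 89→106
#104: 106→121
#160: 121→134
#118: 134→138
#153: 138→141
Sum = 25+48+69+89+106+121+134+138+141 = 871.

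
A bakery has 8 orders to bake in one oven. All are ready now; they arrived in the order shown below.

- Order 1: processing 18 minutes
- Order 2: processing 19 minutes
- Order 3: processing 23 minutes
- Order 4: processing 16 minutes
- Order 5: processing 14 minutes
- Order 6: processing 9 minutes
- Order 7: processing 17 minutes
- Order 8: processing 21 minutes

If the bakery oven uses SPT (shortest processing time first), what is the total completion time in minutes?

SPT (increasing processing time): Order 6 Order 5 Order 4 Order 7 Order 1 Order 2 Order 8 Order 3.
Order 6: 0→9
Order 5: 9→23
Order 4: 23→39
Order 7: 39→56
Order 1: 56→74
Order 2: 74→93
Order 8: 93→114
Order 3: 114→137
Sum = 9+23+39+56+74+93+114+137 = 545.

545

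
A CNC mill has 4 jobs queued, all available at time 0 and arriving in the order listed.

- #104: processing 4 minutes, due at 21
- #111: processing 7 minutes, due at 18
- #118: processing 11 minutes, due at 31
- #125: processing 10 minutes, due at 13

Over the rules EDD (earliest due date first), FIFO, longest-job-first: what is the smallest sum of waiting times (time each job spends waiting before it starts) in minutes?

EDD (increasing due date): #125 #111 #104 #118.
#125: waits 0, runs 0→10
#111: waits 10, runs 10→17
#104: waits 17, runs 17→21
#118: waits 21, runs 21→32
Sum = 0+10+17+21 = 48.
FIFO (arrival order): #104 #111 #118 #125.
#104: waits 0, runs 0→4
#111: waits 4, runs 4→11
#118: waits 11, runs 11→22
#125: waits 22, runs 22→32
Sum = 0+4+11+22 = 37.
LPT (decreasing processing time): #118 #125 #111 #104.
#118: waits 0, runs 0→11
#125: waits 11, runs 11→21
#111: waits 21, runs 21→28
#104: waits 28, runs 28→32
Sum = 0+11+21+28 = 60.
EDD 48, FIFO 37, LPT 60 → minimum 37.

37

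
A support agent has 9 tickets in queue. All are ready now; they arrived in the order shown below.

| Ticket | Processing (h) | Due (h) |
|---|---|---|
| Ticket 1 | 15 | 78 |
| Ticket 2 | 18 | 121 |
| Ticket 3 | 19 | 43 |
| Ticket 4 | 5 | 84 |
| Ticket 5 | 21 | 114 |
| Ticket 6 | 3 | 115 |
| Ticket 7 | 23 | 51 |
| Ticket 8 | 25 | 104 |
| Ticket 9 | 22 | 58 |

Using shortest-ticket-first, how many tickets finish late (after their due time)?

SPT (increasing processing time): Ticket 6 Ticket 4 Ticket 1 Ticket 2 Ticket 3 Ticket 5 Ticket 9 Ticket 7 Ticket 8.
Ticket 6: 0→3, due 115, tardiness 0
Ticket 4: 3→8, due 84, tardiness 0
Ticket 1: 8→23, due 78, tardiness 0
Ticket 2: 23→41, due 121, tardiness 0
Ticket 3: 41→60, due 43, tardiness 17
Ticket 5: 60→81, due 114, tardiness 0
Ticket 9: 81→103, due 58, tardiness 45
Ticket 7: 103→126, due 51, tardiness 75
Ticket 8: 126→151, due 104, tardiness 47
Late tickets: 4.

4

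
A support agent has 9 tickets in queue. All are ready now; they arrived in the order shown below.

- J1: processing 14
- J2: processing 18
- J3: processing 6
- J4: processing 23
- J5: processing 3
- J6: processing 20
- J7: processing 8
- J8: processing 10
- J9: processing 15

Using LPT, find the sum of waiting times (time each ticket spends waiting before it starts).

615

LPT (decreasing processing time): J4 J6 J2 J9 J1 J8 J7 J3 J5.
J4: waits 0, runs 0→23
J6: waits 23, runs 23→43
J2: waits 43, runs 43→61
J9: waits 61, runs 61→76
J1: waits 76, runs 76→90
J8: waits 90, runs 90→100
J7: waits 100, runs 100→108
J3: waits 108, runs 108→114
J5: waits 114, runs 114→117
Sum = 0+23+43+61+76+90+100+108+114 = 615.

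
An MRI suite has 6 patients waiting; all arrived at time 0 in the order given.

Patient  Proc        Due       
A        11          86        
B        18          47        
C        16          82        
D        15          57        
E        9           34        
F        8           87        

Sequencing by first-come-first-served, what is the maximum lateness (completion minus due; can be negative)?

35

FIFO (arrival order): A B C D E F.
A: 0→11, due 86, lateness -75
B: 11→29, due 47, lateness -18
C: 29→45, due 82, lateness -37
D: 45→60, due 57, lateness 3
E: 60→69, due 34, lateness 35
F: 69→77, due 87, lateness -10
Maximum = 35.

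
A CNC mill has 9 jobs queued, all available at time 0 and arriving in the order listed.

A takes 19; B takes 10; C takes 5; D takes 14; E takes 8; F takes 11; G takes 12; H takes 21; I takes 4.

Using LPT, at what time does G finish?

66

LPT (decreasing processing time): H A D G F B E C I.
H: 0→21
A: 21→40
D: 40→54
G: 54→66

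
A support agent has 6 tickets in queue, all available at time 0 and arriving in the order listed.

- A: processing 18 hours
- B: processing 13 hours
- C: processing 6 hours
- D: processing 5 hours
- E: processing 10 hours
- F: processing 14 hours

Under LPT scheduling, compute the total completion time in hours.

LPT (decreasing processing time): A F B E C D.
A: 0→18
F: 18→32
B: 32→45
E: 45→55
C: 55→61
D: 61→66
Sum = 18+32+45+55+61+66 = 277.

277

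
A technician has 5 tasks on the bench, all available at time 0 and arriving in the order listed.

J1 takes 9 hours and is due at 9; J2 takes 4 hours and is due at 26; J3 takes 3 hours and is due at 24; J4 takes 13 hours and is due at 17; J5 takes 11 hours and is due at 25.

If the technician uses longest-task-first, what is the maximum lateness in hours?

24

LPT (decreasing processing time): J4 J5 J1 J2 J3.
J4: 0→13, due 17, lateness -4
J5: 13→24, due 25, lateness -1
J1: 24→33, due 9, lateness 24
J2: 33→37, due 26, lateness 11
J3: 37→40, due 24, lateness 16
Maximum = 24.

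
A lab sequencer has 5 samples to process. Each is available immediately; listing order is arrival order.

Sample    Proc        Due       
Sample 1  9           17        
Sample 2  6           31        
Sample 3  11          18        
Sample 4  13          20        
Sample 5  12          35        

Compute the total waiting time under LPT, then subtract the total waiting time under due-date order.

LPT (decreasing processing time): Sample 4 Sample 5 Sample 3 Sample 1 Sample 2.
Sample 4: waits 0, runs 0→13
Sample 5: waits 13, runs 13→25
Sample 3: waits 25, runs 25→36
Sample 1: waits 36, runs 36→45
Sample 2: waits 45, runs 45→51
Sum = 0+13+25+36+45 = 119.
EDD (increasing due date): Sample 1 Sample 3 Sample 4 Sample 2 Sample 5.
Sample 1: waits 0, runs 0→9
Sample 3: waits 9, runs 9→20
Sample 4: waits 20, runs 20→33
Sample 2: waits 33, runs 33→39
Sample 5: waits 39, runs 39→51
Sum = 0+9+20+33+39 = 101.
Difference = 119 − 101 = 18.

18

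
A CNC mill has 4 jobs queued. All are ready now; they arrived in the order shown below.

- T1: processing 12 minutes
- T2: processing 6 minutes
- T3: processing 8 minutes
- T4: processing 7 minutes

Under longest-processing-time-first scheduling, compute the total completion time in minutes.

LPT (decreasing processing time): T1 T3 T4 T2.
T1: 0→12
T3: 12→20
T4: 20→27
T2: 27→33
Sum = 12+20+27+33 = 92.

92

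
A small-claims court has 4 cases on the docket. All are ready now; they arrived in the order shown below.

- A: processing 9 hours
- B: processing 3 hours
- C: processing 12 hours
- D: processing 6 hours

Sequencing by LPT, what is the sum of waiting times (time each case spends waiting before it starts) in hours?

LPT (decreasing processing time): C A D B.
C: waits 0, runs 0→12
A: waits 12, runs 12→21
D: waits 21, runs 21→27
B: waits 27, runs 27→30
Sum = 0+12+21+27 = 60.

60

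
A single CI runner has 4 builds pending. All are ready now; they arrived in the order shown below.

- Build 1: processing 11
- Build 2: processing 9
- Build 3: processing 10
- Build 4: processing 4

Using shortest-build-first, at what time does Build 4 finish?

4

SPT (increasing processing time): Build 4 Build 2 Build 3 Build 1.
Build 4: 0→4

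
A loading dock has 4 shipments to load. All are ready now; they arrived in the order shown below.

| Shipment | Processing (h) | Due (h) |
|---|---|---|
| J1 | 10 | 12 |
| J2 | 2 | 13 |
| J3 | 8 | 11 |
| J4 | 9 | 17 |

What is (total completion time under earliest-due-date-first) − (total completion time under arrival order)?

EDD (increasing due date): J3 J1 J2 J4.
J3: 0→8
J1: 8→18
J2: 18→20
J4: 20→29
Sum = 8+18+20+29 = 75.
FIFO (arrival order): J1 J2 J3 J4.
J1: 0→10
J2: 10→12
J3: 12→20
J4: 20→29
Sum = 10+12+20+29 = 71.
Difference = 75 − 71 = 4.

4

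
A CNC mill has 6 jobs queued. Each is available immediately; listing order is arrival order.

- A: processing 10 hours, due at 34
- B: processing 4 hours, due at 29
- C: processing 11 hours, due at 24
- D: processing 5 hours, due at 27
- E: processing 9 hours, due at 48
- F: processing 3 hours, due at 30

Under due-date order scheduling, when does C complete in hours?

EDD (increasing due date): C D B F A E.
C: 0→11

11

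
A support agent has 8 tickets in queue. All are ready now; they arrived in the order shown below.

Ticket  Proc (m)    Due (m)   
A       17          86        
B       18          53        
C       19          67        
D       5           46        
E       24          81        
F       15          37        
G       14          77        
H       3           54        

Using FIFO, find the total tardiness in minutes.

FIFO (arrival order): A B C D E F G H.
A: 0→17, due 86, tardiness 0
B: 17→35, due 53, tardiness 0
C: 35→54, due 67, tardiness 0
D: 54→59, due 46, tardiness 13
E: 59→83, due 81, tardiness 2
F: 83→98, due 37, tardiness 61
G: 98→112, due 77, tardiness 35
H: 112→115, due 54, tardiness 61
Sum = 0+0+0+13+2+61+35+61 = 172.

172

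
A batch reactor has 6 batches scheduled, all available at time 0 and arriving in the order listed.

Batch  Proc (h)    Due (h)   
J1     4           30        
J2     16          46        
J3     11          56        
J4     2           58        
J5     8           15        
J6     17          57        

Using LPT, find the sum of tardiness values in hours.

63

LPT (decreasing processing time): J6 J2 J3 J5 J1 J4.
J6: 0→17, due 57, tardiness 0
J2: 17→33, due 46, tardiness 0
J3: 33→44, due 56, tardiness 0
J5: 44→52, due 15, tardiness 37
J1: 52→56, due 30, tardiness 26
J4: 56→58, due 58, tardiness 0
Sum = 0+0+0+37+26+0 = 63.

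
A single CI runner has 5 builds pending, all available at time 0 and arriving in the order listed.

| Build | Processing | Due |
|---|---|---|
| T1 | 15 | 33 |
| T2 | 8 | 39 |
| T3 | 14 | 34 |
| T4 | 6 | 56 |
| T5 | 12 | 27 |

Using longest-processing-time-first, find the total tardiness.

LPT (decreasing processing time): T1 T3 T5 T2 T4.
T1: 0→15, due 33, tardiness 0
T3: 15→29, due 34, tardiness 0
T5: 29→41, due 27, tardiness 14
T2: 41→49, due 39, tardiness 10
T4: 49→55, due 56, tardiness 0
Sum = 0+0+14+10+0 = 24.

24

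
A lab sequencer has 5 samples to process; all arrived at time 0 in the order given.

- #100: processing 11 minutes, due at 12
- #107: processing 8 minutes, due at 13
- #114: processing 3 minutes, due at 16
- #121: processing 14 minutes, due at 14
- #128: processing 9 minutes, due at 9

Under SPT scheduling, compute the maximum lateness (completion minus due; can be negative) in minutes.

31

SPT (increasing processing time): #114 #107 #128 #100 #121.
#114: 0→3, due 16, lateness -13
#107: 3→11, due 13, lateness -2
#128: 11→20, due 9, lateness 11
#100: 20→31, due 12, lateness 19
#121: 31→45, due 14, lateness 31
Maximum = 31.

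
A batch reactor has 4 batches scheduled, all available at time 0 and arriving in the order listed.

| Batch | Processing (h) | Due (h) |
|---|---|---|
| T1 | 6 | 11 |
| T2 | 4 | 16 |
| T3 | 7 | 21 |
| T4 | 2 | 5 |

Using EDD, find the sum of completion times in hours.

EDD (increasing due date): T4 T1 T2 T3.
T4: 0→2
T1: 2→8
T2: 8→12
T3: 12→19
Sum = 2+8+12+19 = 41.

41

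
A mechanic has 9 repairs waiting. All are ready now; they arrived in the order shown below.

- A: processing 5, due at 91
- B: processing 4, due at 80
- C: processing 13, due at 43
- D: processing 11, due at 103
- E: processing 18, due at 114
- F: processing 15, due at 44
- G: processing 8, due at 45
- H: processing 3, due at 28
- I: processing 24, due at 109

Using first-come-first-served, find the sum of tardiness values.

100

FIFO (arrival order): A B C D E F G H I.
A: 0→5, due 91, tardiness 0
B: 5→9, due 80, tardiness 0
C: 9→22, due 43, tardiness 0
D: 22→33, due 103, tardiness 0
E: 33→51, due 114, tardiness 0
F: 51→66, due 44, tardiness 22
G: 66→74, due 45, tardiness 29
H: 74→77, due 28, tardiness 49
I: 77→101, due 109, tardiness 0
Sum = 0+0+0+0+0+22+29+49+0 = 100.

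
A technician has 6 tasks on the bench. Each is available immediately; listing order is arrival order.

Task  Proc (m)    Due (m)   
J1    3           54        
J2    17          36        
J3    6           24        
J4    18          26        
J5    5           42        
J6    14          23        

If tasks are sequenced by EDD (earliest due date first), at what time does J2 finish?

EDD (increasing due date): J6 J3 J4 J2 J5 J1.
J6: 0→14
J3: 14→20
J4: 20→38
J2: 38→55

55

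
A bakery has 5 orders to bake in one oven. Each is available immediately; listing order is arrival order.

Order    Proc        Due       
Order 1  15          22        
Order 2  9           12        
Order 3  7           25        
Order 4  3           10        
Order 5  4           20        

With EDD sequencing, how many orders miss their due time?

2

EDD (increasing due date): Order 4 Order 2 Order 5 Order 1 Order 3.
Order 4: 0→3, due 10, tardiness 0
Order 2: 3→12, due 12, tardiness 0
Order 5: 12→16, due 20, tardiness 0
Order 1: 16→31, due 22, tardiness 9
Order 3: 31→38, due 25, tardiness 13
Late orders: 2.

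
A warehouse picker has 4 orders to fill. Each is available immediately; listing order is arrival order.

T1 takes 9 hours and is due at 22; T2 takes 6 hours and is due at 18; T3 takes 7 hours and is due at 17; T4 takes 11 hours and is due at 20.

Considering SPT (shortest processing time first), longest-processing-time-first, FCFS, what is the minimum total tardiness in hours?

SPT (increasing processing time): T2 T3 T1 T4.
T2: 0→6, due 18, tardiness 0
T3: 6→13, due 17, tardiness 0
T1: 13→22, due 22, tardiness 0
T4: 22→33, due 20, tardiness 13
Sum = 0+0+0+13 = 13.
LPT (decreasing processing time): T4 T1 T3 T2.
T4: 0→11, due 20, tardiness 0
T1: 11→20, due 22, tardiness 0
T3: 20→27, due 17, tardiness 10
T2: 27→33, due 18, tardiness 15
Sum = 0+0+10+15 = 25.
FIFO (arrival order): T1 T2 T3 T4.
T1: 0→9, due 22, tardiness 0
T2: 9→15, due 18, tardiness 0
T3: 15→22, due 17, tardiness 5
T4: 22→33, due 20, tardiness 13
Sum = 0+0+5+13 = 18.
SPT 13, LPT 25, FIFO 18 → minimum 13.

13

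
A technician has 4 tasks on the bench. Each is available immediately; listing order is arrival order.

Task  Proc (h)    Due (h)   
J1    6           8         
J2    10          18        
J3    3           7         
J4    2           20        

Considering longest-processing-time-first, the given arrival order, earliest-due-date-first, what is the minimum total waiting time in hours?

LPT (decreasing processing time): J2 J1 J3 J4.
J2: waits 0, runs 0→10
J1: waits 10, runs 10→16
J3: waits 16, runs 16→19
J4: waits 19, runs 19→21
Sum = 0+10+16+19 = 45.
FIFO (arrival order): J1 J2 J3 J4.
J1: waits 0, runs 0→6
J2: waits 6, runs 6→16
J3: waits 16, runs 16→19
J4: waits 19, runs 19→21
Sum = 0+6+16+19 = 41.
EDD (increasing due date): J3 J1 J2 J4.
J3: waits 0, runs 0→3
J1: waits 3, runs 3→9
J2: waits 9, runs 9→19
J4: waits 19, runs 19→21
Sum = 0+3+9+19 = 31.
LPT 45, FIFO 41, EDD 31 → minimum 31.

31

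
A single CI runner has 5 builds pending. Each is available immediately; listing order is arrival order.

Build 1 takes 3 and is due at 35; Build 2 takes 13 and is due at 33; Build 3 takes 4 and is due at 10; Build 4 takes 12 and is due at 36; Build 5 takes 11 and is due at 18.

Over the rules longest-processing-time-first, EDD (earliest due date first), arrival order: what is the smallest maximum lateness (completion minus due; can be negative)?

7

LPT (decreasing processing time): Build 2 Build 4 Build 5 Build 3 Build 1.
Build 2: 0→13, due 33, lateness -20
Build 4: 13→25, due 36, lateness -11
Build 5: 25→36, due 18, lateness 18
Build 3: 36→40, due 10, lateness 30
Build 1: 40→43, due 35, lateness 8
Maximum = 30.
EDD (increasing due date): Build 3 Build 5 Build 2 Build 1 Build 4.
Build 3: 0→4, due 10, lateness -6
Build 5: 4→15, due 18, lateness -3
Build 2: 15→28, due 33, lateness -5
Build 1: 28→31, due 35, lateness -4
Build 4: 31→43, due 36, lateness 7
Maximum = 7.
FIFO (arrival order): Build 1 Build 2 Build 3 Build 4 Build 5.
Build 1: 0→3, due 35, lateness -32
Build 2: 3→16, due 33, lateness -17
Build 3: 16→20, due 10, lateness 10
Build 4: 20→32, due 36, lateness -4
Build 5: 32→43, due 18, lateness 25
Maximum = 25.
LPT 30, EDD 7, FIFO 25 → minimum 7.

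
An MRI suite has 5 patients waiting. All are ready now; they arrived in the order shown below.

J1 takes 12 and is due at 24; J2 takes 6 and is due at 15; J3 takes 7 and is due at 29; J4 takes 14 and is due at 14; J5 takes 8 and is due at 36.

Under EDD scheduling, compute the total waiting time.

105

EDD (increasing due date): J4 J2 J1 J3 J5.
J4: waits 0, runs 0→14
J2: waits 14, runs 14→20
J1: waits 20, runs 20→32
J3: waits 32, runs 32→39
J5: waits 39, runs 39→47
Sum = 0+14+20+32+39 = 105.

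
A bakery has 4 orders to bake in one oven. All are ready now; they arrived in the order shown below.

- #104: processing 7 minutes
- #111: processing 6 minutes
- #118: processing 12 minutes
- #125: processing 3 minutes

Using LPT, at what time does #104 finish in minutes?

19

LPT (decreasing processing time): #118 #104 #111 #125.
#118: 0→12
#104: 12→19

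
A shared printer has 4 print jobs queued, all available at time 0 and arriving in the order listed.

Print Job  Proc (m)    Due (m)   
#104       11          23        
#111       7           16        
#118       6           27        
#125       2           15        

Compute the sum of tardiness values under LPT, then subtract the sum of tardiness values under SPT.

LPT (decreasing processing time): #104 #111 #118 #125.
#104: 0→11, due 23, tardiness 0
#111: 11→18, due 16, tardiness 2
#118: 18→24, due 27, tardiness 0
#125: 24→26, due 15, tardiness 11
Sum = 0+2+0+11 = 13.
SPT (increasing processing time): #125 #118 #111 #104.
#125: 0→2, due 15, tardiness 0
#118: 2→8, due 27, tardiness 0
#111: 8→15, due 16, tardiness 0
#104: 15→26, due 23, tardiness 3
Sum = 0+0+0+3 = 3.
Difference = 13 − 3 = 10.

10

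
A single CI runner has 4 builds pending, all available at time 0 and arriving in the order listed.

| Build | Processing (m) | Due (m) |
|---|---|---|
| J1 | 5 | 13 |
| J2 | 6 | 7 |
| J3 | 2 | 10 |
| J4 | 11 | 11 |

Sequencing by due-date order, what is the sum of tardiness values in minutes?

EDD (increasing due date): J2 J3 J4 J1.
J2: 0→6, due 7, tardiness 0
J3: 6→8, due 10, tardiness 0
J4: 8→19, due 11, tardiness 8
J1: 19→24, due 13, tardiness 11
Sum = 0+0+8+11 = 19.

19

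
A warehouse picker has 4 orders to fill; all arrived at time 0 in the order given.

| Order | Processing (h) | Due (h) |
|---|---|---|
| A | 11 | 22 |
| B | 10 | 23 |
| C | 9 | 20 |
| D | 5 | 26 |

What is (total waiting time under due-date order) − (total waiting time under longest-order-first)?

EDD (increasing due date): C A B D.
C: waits 0, runs 0→9
A: waits 9, runs 9→20
B: waits 20, runs 20→30
D: waits 30, runs 30→35
Sum = 0+9+20+30 = 59.
LPT (decreasing processing time): A B C D.
A: waits 0, runs 0→11
B: waits 11, runs 11→21
C: waits 21, runs 21→30
D: waits 30, runs 30→35
Sum = 0+11+21+30 = 62.
Difference = 59 − 62 = -3.

-3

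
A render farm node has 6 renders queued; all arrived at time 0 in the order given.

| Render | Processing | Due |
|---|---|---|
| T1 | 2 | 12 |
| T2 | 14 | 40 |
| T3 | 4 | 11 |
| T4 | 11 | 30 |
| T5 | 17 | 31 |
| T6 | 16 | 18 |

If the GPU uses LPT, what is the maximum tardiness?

LPT (decreasing processing time): T5 T6 T2 T4 T3 T1.
T5: 0→17, due 31, tardiness 0
T6: 17→33, due 18, tardiness 15
T2: 33→47, due 40, tardiness 7
T4: 47→58, due 30, tardiness 28
T3: 58→62, due 11, tardiness 51
T1: 62→64, due 12, tardiness 52
Maximum = 52.

52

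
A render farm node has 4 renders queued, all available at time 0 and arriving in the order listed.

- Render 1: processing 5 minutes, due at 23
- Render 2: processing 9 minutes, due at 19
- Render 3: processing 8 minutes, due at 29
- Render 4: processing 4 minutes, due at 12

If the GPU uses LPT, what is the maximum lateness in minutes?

LPT (decreasing processing time): Render 2 Render 3 Render 1 Render 4.
Render 2: 0→9, due 19, lateness -10
Render 3: 9→17, due 29, lateness -12
Render 1: 17→22, due 23, lateness -1
Render 4: 22→26, due 12, lateness 14
Maximum = 14.

14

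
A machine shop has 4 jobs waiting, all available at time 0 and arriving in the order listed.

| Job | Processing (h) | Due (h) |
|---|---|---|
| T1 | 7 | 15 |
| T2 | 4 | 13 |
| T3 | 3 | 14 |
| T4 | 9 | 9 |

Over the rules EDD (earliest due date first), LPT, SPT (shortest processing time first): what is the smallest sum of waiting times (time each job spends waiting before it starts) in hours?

24

EDD (increasing due date): T4 T2 T3 T1.
T4: waits 0, runs 0→9
T2: waits 9, runs 9→13
T3: waits 13, runs 13→16
T1: waits 16, runs 16→23
Sum = 0+9+13+16 = 38.
LPT (decreasing processing time): T4 T1 T2 T3.
T4: waits 0, runs 0→9
T1: waits 9, runs 9→16
T2: waits 16, runs 16→20
T3: waits 20, runs 20→23
Sum = 0+9+16+20 = 45.
SPT (increasing processing time): T3 T2 T1 T4.
T3: waits 0, runs 0→3
T2: waits 3, runs 3→7
T1: waits 7, runs 7→14
T4: waits 14, runs 14→23
Sum = 0+3+7+14 = 24.
EDD 38, LPT 45, SPT 24 → minimum 24.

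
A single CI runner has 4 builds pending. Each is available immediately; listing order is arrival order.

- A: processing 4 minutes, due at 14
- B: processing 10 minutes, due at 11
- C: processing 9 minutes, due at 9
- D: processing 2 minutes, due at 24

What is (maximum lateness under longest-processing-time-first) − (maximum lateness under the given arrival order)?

-4

LPT (decreasing processing time): B C A D.
B: 0→10, due 11, lateness -1
C: 10→19, due 9, lateness 10
A: 19→23, due 14, lateness 9
D: 23→25, due 24, lateness 1
Maximum = 10.
FIFO (arrival order): A B C D.
A: 0→4, due 14, lateness -10
B: 4→14, due 11, lateness 3
C: 14→23, due 9, lateness 14
D: 23→25, due 24, lateness 1
Maximum = 14.
Difference = 10 − 14 = -4.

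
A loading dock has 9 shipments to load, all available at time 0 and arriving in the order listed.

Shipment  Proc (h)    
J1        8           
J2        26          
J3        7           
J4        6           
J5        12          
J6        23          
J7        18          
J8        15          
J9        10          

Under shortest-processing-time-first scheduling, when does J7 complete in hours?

SPT (increasing processing time): J4 J3 J1 J9 J5 J8 J7 J6 J2.
J4: 0→6
J3: 6→13
J1: 13→21
J9: 21→31
J5: 31→43
J8: 43→58
J7: 58→76

76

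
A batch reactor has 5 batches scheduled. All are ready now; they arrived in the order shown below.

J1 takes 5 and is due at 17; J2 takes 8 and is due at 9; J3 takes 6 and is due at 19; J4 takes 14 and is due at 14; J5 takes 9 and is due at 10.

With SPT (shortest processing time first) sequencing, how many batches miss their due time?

SPT (increasing processing time): J1 J3 J2 J5 J4.
J1: 0→5, due 17, tardiness 0
J3: 5→11, due 19, tardiness 0
J2: 11→19, due 9, tardiness 10
J5: 19→28, due 10, tardiness 18
J4: 28→42, due 14, tardiness 28
Late batches: 3.

3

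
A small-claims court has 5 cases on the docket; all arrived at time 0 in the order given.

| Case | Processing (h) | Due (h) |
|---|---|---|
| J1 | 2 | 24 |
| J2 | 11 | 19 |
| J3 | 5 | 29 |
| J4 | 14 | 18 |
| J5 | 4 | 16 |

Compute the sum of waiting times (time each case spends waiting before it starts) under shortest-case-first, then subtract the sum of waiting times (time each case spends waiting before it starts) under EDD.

-41

SPT (increasing processing time): J1 J5 J3 J2 J4.
J1: waits 0, runs 0→2
J5: waits 2, runs 2→6
J3: waits 6, runs 6→11
J2: waits 11, runs 11→22
J4: waits 22, runs 22→36
Sum = 0+2+6+11+22 = 41.
EDD (increasing due date): J5 J4 J2 J1 J3.
J5: waits 0, runs 0→4
J4: waits 4, runs 4→18
J2: waits 18, runs 18→29
J1: waits 29, runs 29→31
J3: waits 31, runs 31→36
Sum = 0+4+18+29+31 = 82.
Difference = 41 − 82 = -41.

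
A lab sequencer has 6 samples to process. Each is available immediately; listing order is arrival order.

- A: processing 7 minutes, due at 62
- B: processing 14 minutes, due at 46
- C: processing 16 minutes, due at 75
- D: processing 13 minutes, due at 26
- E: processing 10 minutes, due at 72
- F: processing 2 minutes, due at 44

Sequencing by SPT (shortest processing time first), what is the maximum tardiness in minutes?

SPT (increasing processing time): F A E D B C.
F: 0→2, due 44, tardiness 0
A: 2→9, due 62, tardiness 0
E: 9→19, due 72, tardiness 0
D: 19→32, due 26, tardiness 6
B: 32→46, due 46, tardiness 0
C: 46→62, due 75, tardiness 0
Maximum = 6.

6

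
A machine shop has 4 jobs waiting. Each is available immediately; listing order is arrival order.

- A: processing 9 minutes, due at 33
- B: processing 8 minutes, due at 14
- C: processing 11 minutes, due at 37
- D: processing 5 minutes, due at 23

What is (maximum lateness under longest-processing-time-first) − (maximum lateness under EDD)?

LPT (decreasing processing time): C A B D.
C: 0→11, due 37, lateness -26
A: 11→20, due 33, lateness -13
B: 20→28, due 14, lateness 14
D: 28→33, due 23, lateness 10
Maximum = 14.
EDD (increasing due date): B D A C.
B: 0→8, due 14, lateness -6
D: 8→13, due 23, lateness -10
A: 13→22, due 33, lateness -11
C: 22→33, due 37, lateness -4
Maximum = -4.
Difference = 14 − -4 = 18.

18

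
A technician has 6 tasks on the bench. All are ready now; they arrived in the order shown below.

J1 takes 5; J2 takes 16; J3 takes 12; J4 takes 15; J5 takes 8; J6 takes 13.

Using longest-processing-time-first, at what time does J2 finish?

16

LPT (decreasing processing time): J2 J4 J6 J3 J5 J1.
J2: 0→16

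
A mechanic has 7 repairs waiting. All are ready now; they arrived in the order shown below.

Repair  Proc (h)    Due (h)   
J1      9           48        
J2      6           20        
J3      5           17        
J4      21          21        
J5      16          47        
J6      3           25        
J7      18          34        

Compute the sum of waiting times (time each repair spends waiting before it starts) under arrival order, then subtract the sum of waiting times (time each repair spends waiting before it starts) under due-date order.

-3

FIFO (arrival order): J1 J2 J3 J4 J5 J6 J7.
J1: waits 0, runs 0→9
J2: waits 9, runs 9→15
J3: waits 15, runs 15→20
J4: waits 20, runs 20→41
J5: waits 41, runs 41→57
J6: waits 57, runs 57→60
J7: waits 60, runs 60→78
Sum = 0+9+15+20+41+57+60 = 202.
EDD (increasing due date): J3 J2 J4 J6 J7 J5 J1.
J3: waits 0, runs 0→5
J2: waits 5, runs 5→11
J4: waits 11, runs 11→32
J6: waits 32, runs 32→35
J7: waits 35, runs 35→53
J5: waits 53, runs 53→69
J1: waits 69, runs 69→78
Sum = 0+5+11+32+35+53+69 = 205.
Difference = 202 − 205 = -3.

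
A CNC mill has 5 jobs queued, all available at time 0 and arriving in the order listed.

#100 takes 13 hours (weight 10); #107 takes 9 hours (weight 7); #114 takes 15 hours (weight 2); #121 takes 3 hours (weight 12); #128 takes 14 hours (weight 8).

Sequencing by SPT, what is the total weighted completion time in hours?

SPT (increasing processing time): #121 #107 #100 #128 #114.
#121: finishes 3, weight 12, w·C = 36
#107: finishes 12, weight 7, w·C = 84
#100: finishes 25, weight 10, w·C = 250
#128: finishes 39, weight 8, w·C = 312
#114: finishes 54, weight 2, w·C = 108
Sum = 36+84+250+312+108 = 790.

790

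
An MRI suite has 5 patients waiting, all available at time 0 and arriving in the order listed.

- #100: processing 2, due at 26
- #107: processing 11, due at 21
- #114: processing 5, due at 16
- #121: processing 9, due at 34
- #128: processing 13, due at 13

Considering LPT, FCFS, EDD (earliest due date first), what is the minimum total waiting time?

LPT (decreasing processing time): #128 #107 #121 #114 #100.
#128: waits 0, runs 0→13
#107: waits 13, runs 13→24
#121: waits 24, runs 24→33
#114: waits 33, runs 33→38
#100: waits 38, runs 38→40
Sum = 0+13+24+33+38 = 108.
FIFO (arrival order): #100 #107 #114 #121 #128.
#100: waits 0, runs 0→2
#107: waits 2, runs 2→13
#114: waits 13, runs 13→18
#121: waits 18, runs 18→27
#128: waits 27, runs 27→40
Sum = 0+2+13+18+27 = 60.
EDD (increasing due date): #128 #114 #107 #100 #121.
#128: waits 0, runs 0→13
#114: waits 13, runs 13→18
#107: waits 18, runs 18→29
#100: waits 29, runs 29→31
#121: waits 31, runs 31→40
Sum = 0+13+18+29+31 = 91.
LPT 108, FIFO 60, EDD 91 → minimum 60.

60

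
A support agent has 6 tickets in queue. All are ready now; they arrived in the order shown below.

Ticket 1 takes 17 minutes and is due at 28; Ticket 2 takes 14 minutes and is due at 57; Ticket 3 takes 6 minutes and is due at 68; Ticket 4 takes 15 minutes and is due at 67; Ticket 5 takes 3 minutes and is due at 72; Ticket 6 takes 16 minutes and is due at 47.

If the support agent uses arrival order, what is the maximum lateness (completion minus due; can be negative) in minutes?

FIFO (arrival order): Ticket 1 Ticket 2 Ticket 3 Ticket 4 Ticket 5 Ticket 6.
Ticket 1: 0→17, due 28, lateness -11
Ticket 2: 17→31, due 57, lateness -26
Ticket 3: 31→37, due 68, lateness -31
Ticket 4: 37→52, due 67, lateness -15
Ticket 5: 52→55, due 72, lateness -17
Ticket 6: 55→71, due 47, lateness 24
Maximum = 24.

24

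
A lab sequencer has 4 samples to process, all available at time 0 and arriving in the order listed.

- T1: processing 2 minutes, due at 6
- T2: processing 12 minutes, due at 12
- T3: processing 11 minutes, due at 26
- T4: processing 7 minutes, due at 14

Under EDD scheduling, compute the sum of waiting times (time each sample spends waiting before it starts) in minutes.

EDD (increasing due date): T1 T2 T4 T3.
T1: waits 0, runs 0→2
T2: waits 2, runs 2→14
T4: waits 14, runs 14→21
T3: waits 21, runs 21→32
Sum = 0+2+14+21 = 37.

37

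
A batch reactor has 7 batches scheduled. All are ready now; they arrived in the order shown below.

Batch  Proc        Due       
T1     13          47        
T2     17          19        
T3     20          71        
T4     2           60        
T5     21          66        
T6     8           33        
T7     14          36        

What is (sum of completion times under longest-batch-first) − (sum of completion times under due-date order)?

LPT (decreasing processing time): T5 T3 T2 T7 T1 T6 T4.
T5: 0→21
T3: 21→41
T2: 41→58
T7: 58→72
T1: 72→85
T6: 85→93
T4: 93→95
Sum = 21+41+58+72+85+93+95 = 465.
EDD (increasing due date): T2 T6 T7 T1 T4 T5 T3.
T2: 0→17
T6: 17→25
T7: 25→39
T1: 39→52
T4: 52→54
T5: 54→75
T3: 75→95
Sum = 17+25+39+52+54+75+95 = 357.
Difference = 465 − 357 = 108.

108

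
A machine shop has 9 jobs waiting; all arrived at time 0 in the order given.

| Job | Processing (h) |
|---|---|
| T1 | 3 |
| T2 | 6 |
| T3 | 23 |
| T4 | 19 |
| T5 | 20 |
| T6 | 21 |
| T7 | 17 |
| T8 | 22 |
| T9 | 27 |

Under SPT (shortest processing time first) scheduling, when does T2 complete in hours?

SPT (increasing processing time): T1 T2 T7 T4 T5 T6 T8 T3 T9.
T1: 0→3
T2: 3→9

9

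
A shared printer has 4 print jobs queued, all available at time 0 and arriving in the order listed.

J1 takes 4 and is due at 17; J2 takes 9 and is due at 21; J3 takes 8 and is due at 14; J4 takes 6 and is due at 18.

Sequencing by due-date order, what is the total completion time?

65

EDD (increasing due date): J3 J1 J4 J2.
J3: 0→8
J1: 8→12
J4: 12→18
J2: 18→27
Sum = 8+12+18+27 = 65.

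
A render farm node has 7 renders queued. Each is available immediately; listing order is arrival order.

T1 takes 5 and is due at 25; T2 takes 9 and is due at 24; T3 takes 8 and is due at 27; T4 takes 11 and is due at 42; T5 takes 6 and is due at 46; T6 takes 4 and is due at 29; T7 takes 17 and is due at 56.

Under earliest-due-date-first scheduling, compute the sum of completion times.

EDD (increasing due date): T2 T1 T3 T6 T4 T5 T7.
T2: 0→9
T1: 9→14
T3: 14→22
T6: 22→26
T4: 26→37
T5: 37→43
T7: 43→60
Sum = 9+14+22+26+37+43+60 = 211.

211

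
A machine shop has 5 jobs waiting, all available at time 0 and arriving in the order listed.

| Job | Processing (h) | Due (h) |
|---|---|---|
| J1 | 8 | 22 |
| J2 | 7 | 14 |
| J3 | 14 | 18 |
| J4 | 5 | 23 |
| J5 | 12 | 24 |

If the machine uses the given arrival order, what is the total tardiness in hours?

45

FIFO (arrival order): J1 J2 J3 J4 J5.
J1: 0→8, due 22, tardiness 0
J2: 8→15, due 14, tardiness 1
J3: 15→29, due 18, tardiness 11
J4: 29→34, due 23, tardiness 11
J5: 34→46, due 24, tardiness 22
Sum = 0+1+11+11+22 = 45.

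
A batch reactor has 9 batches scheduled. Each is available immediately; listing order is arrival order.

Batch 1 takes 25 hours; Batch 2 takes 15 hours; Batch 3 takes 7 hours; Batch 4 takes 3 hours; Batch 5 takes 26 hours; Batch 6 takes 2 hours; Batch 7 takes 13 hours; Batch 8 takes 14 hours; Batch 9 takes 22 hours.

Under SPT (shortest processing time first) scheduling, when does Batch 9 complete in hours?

76

SPT (increasing processing time): Batch 6 Batch 4 Batch 3 Batch 7 Batch 8 Batch 2 Batch 9 Batch 1 Batch 5.
Batch 6: 0→2
Batch 4: 2→5
Batch 3: 5→12
Batch 7: 12→25
Batch 8: 25→39
Batch 2: 39→54
Batch 9: 54→76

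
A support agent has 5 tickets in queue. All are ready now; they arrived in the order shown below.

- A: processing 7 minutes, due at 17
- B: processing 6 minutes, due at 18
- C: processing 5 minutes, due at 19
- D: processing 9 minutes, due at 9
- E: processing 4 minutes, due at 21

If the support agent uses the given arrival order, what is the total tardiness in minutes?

28

FIFO (arrival order): A B C D E.
A: 0→7, due 17, tardiness 0
B: 7→13, due 18, tardiness 0
C: 13→18, due 19, tardiness 0
D: 18→27, due 9, tardiness 18
E: 27→31, due 21, tardiness 10
Sum = 0+0+0+18+10 = 28.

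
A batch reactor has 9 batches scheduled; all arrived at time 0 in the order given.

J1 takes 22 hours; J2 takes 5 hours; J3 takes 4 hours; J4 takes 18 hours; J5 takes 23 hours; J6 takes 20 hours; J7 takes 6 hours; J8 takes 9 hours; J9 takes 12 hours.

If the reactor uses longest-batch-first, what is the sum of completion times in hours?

LPT (decreasing processing time): J5 J1 J6 J4 J9 J8 J7 J2 J3.
J5: 0→23
J1: 23→45
J6: 45→65
J4: 65→83
J9: 83→95
J8: 95→104
J7: 104→110
J2: 110→115
J3: 115→119
Sum = 23+45+65+83+95+104+110+115+119 = 759.

759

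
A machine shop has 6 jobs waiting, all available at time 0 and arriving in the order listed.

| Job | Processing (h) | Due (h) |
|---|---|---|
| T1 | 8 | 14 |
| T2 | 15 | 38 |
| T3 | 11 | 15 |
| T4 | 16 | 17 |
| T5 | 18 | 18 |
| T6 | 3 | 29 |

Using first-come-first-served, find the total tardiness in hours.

144

FIFO (arrival order): T1 T2 T3 T4 T5 T6.
T1: 0→8, due 14, tardiness 0
T2: 8→23, due 38, tardiness 0
T3: 23→34, due 15, tardiness 19
T4: 34→50, due 17, tardiness 33
T5: 50→68, due 18, tardiness 50
T6: 68→71, due 29, tardiness 42
Sum = 0+0+19+33+50+42 = 144.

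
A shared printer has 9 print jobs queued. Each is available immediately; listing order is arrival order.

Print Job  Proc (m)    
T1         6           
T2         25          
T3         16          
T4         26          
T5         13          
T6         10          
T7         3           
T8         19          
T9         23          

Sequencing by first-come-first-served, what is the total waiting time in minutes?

FIFO (arrival order): T1 T2 T3 T4 T5 T6 T7 T8 T9.
T1: waits 0, runs 0→6
T2: waits 6, runs 6→31
T3: waits 31, runs 31→47
T4: waits 47, runs 47→73
T5: waits 73, runs 73→86
T6: waits 86, runs 86→96
T7: waits 96, runs 96→99
T8: waits 99, runs 99→118
T9: waits 118, runs 118→141
Sum = 0+6+31+47+73+86+96+99+118 = 556.

556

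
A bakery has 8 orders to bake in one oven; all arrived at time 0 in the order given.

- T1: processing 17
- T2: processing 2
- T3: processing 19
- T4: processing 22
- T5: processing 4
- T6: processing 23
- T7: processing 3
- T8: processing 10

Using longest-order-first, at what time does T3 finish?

64

LPT (decreasing processing time): T6 T4 T3 T1 T8 T5 T7 T2.
T6: 0→23
T4: 23→45
T3: 45→64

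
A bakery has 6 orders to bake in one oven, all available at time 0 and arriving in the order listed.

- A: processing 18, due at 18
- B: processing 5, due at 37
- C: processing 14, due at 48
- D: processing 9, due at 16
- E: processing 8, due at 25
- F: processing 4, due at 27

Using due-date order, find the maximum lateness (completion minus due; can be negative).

EDD (increasing due date): D A E F B C.
D: 0→9, due 16, lateness -7
A: 9→27, due 18, lateness 9
E: 27→35, due 25, lateness 10
F: 35→39, due 27, lateness 12
B: 39→44, due 37, lateness 7
C: 44→58, due 48, lateness 10
Maximum = 12.

12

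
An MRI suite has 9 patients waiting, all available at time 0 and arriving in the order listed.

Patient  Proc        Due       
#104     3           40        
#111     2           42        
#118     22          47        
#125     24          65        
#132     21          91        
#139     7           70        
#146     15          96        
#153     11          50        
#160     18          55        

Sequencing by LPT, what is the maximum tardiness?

LPT (decreasing processing time): #125 #118 #132 #160 #146 #153 #139 #104 #111.
#125: 0→24, due 65, tardiness 0
#118: 24→46, due 47, tardiness 0
#132: 46→67, due 91, tardiness 0
#160: 67→85, due 55, tardiness 30
#146: 85→100, due 96, tardiness 4
#153: 100→111, due 50, tardiness 61
#139: 111→118, due 70, tardiness 48
#104: 118→121, due 40, tardiness 81
#111: 121→123, due 42, tardiness 81
Maximum = 81.

81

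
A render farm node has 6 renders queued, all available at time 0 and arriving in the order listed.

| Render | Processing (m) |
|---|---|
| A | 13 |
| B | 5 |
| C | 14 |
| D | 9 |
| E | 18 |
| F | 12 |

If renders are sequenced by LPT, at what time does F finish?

57

LPT (decreasing processing time): E C A F D B.
E: 0→18
C: 18→32
A: 32→45
F: 45→57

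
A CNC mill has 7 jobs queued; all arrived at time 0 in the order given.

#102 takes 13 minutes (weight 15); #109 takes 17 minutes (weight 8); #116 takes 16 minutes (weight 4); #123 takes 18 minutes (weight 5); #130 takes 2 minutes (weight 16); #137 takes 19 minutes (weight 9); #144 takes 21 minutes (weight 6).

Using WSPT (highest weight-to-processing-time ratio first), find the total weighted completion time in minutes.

WSPT (decreasing weight/processing-time ratio): #130 #102 #137 #109 #144 #123 #116.
#130: finishes 2, weight 16, w·C = 32
#102: finishes 15, weight 15, w·C = 225
#137: finishes 34, weight 9, w·C = 306
#109: finishes 51, weight 8, w·C = 408
#144: finishes 72, weight 6, w·C = 432
#123: finishes 90, weight 5, w·C = 450
#116: finishes 106, weight 4, w·C = 424
Sum = 32+225+306+408+432+450+424 = 2277.

2277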